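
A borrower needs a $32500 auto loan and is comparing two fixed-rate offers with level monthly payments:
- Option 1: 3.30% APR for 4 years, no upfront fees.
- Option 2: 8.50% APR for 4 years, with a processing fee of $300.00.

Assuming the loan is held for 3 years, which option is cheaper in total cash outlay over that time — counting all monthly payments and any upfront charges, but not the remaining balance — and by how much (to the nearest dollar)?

Option 1: monthly rate = 3.3%/12 = 0.0027500; payment = 32,500 × 0.0027500 / (1 − (1+0.0027500)^−48) = $723.68.
Option 2: monthly rate = 8.5%/12 = 0.0070833; payment = 32,500 × 0.0070833 / (1 − (1+0.0070833)^−48) = $801.07.
Over 36 months: Option 1 costs 36 × $723.68 = $26,052.48; Option 2 costs 36 × $801.07 + $300.00 = $29,138.52.
Option 1 is cheaper by $29,138.52 − $26,052.48 = $3,086.04.

Option 1 by $3,086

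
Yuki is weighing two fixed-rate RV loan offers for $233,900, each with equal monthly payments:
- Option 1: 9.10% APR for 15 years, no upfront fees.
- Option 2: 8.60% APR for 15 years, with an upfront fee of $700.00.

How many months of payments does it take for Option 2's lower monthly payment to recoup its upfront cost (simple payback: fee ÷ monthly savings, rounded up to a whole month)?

11 months

Option 1: at 9.10% the monthly rate is 0.0075833, so the payment is 233,900 × 0.0075833 / (1 − 1.0075833^−180) = $2,386.30.
Option 2: at 8.60% the monthly rate is 0.0071667, so the payment is 233,900 × 0.0071667 / (1 − 1.0071667^−180) = $2,317.04.
Monthly savings = $2,386.30 − $2,317.04 = $69.26.
Break-even = $700.00 / $69.26 = 10.11 → 11 months.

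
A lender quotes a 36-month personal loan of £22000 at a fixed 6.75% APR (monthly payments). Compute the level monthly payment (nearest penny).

Monthly rate = 6.75%/12 = 0.0056250; payment = 22,000 × 0.0056250 / (1 − (1+0.0056250)^−36) = £676.78.

£676.78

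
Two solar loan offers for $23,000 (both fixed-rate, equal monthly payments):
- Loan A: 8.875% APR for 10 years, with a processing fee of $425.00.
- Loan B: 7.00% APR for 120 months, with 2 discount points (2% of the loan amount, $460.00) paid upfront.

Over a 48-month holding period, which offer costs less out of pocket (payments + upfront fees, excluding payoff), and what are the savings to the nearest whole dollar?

Loan A: monthly rate = 8.875%/12 = 0.0073958; payment = 23,000 × 0.0073958 / (1 − (1+0.0073958)^−120) = $289.80.
Loan B: at 7.00% the monthly rate is 0.0058333, so the payment is 23,000 × 0.0058333 / (1 − 1.0058333^−120) = $267.05.
Over 48 months: Loan A costs 48 × $289.80 + $425.00 = $14,335.40; Loan B costs 48 × $267.05 + $460.00 = $13,278.40.
Loan B is cheaper by $14,335.40 − $13,278.40 = $1,057.00.

Loan B by $1,057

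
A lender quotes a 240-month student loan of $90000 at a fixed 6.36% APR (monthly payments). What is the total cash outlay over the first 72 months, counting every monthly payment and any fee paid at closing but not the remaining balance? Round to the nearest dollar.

$47,781

At 6.36% the monthly rate is 0.0053000, so the payment is 90,000 × 0.0053000 / (1 − 1.0053000^−240) = $663.62.
Total outlay = 72 × $663.62 = $47,780.64.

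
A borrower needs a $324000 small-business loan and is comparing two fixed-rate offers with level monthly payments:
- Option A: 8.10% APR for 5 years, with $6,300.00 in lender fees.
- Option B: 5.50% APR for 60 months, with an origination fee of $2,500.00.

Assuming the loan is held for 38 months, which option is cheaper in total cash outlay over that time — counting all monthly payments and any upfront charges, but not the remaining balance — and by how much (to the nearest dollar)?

Option B by $18,859

Option A: at 8.10% the monthly rate is 0.0067500, so the payment is 324,000 × 0.0067500 / (1 − 1.0067500^−60) = $6,585.07.
Option B: monthly rate = 5.5%/12 = 0.0045833; payment = 324,000 × 0.0045833 / (1 − (1+0.0045833)^−60) = $6,188.78.
Over 38 months: Option A costs 38 × $6,585.07 + $6,300.00 = $256,532.66; Option B costs 38 × $6,188.78 + $2,500.00 = $237,673.64.
Option B is cheaper by $256,532.66 − $237,673.64 = $18,859.02.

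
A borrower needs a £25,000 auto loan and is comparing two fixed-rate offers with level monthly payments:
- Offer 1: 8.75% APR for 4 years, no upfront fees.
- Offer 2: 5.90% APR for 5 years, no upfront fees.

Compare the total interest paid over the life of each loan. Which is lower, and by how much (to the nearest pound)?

Offer 2 by £790

Offer 1: at 8.75% the monthly rate is 0.0072917, so the payment is 25,000 × 0.0072917 / (1 − 1.0072917^−48) = £619.16.
Total interest on Offer 1 = 48 × £619.16 − £25,000 = £4,719.68.
Offer 2: at 5.90% the monthly rate is 0.0049167, so the payment is 25,000 × 0.0049167 / (1 − 1.0049167^−60) = £482.16.
Total interest on Offer 2 = 60 × £482.16 − £25,000 = £3,929.60.
Offer 2 is lower by £790.08.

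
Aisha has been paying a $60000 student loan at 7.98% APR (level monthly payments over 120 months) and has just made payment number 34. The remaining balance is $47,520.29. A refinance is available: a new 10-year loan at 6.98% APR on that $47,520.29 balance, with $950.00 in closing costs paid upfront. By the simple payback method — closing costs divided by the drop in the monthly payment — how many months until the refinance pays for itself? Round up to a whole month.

Current payment = 60,000 × 7.98%/12 / (1 − (1+0.0066500)^−120) = $727.33.
Refinanced payment = 47,520.29 × 0.0058167 / (1 − (1+0.0058167)^−120) = $551.26.
Monthly savings = $727.33 − $551.26 = $176.07.
Break-even = $950.00 / $176.07 = 5.40 → 6 months.

6 months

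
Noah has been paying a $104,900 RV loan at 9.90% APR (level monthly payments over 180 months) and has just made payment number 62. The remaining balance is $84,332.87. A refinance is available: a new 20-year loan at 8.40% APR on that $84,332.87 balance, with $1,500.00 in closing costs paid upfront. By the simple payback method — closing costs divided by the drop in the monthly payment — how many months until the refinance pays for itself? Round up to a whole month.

Current payment = 104,900 × 9.9%/12 / (1 − (1+0.0082500)^−180) = $1,120.85.
Refinanced payment = 84,332.87 × 0.0070000 / (1 − (1+0.0070000)^−240) = $726.53.
Monthly savings = $1,120.85 − $726.53 = $394.32.
Break-even = $1,500.00 / $394.32 = 3.80 → 4 months.

4 months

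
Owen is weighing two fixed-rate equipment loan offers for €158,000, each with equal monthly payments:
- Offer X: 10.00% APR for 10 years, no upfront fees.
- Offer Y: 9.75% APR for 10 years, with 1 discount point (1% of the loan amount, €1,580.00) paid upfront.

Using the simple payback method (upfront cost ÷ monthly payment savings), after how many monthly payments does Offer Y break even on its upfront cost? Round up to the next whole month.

73 months

Offer X: at 10.00% the monthly rate is 0.0083333, so the payment is 158,000 × 0.0083333 / (1 − 1.0083333^−120) = €2,087.98.
Offer Y: at 9.75% the monthly rate is 0.0081250, so the payment is 158,000 × 0.0081250 / (1 − 1.0081250^−120) = €2,066.17.
Monthly savings = €2,087.98 − €2,066.17 = €21.81.
Break-even = €1,580.00 / €21.81 = 72.44 → 73 months.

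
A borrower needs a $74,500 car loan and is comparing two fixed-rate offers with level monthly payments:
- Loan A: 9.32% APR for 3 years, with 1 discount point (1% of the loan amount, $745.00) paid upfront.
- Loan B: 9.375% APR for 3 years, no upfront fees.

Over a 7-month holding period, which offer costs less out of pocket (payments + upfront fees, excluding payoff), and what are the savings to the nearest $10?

Loan A: at 9.32% the monthly rate is 0.0077667, so the payment is 74,500 × 0.0077667 / (1 − 1.0077667^−36) = $2,380.19.
Loan B: at 9.375% the monthly rate is 0.0078125, so the payment is 74,500 × 0.0078125 / (1 − 1.0078125^−36) = $2,382.10.
Over 7 months: Loan A costs 7 × $2,380.19 + $745.00 = $17,406.33; Loan B costs 7 × $2,382.10 = $16,674.70.
Loan B is cheaper by $17,406.33 − $16,674.70 = $731.63.

Loan B by $730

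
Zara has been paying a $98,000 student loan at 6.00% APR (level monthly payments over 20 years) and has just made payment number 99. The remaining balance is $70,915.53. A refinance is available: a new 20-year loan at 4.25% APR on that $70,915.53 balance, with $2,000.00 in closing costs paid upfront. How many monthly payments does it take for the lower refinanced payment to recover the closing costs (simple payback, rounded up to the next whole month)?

Current payment = 98,000 × 6%/12 / (1 − (1+0.0050000)^−240) = $702.10.
Refinanced payment = 70,915.53 × 0.0035417 / (1 − (1+0.0035417)^−240) = $439.13.
Monthly savings = $702.10 − $439.13 = $262.97.
Break-even = $2,000.00 / $262.97 = 7.61 → 8 months.

8 months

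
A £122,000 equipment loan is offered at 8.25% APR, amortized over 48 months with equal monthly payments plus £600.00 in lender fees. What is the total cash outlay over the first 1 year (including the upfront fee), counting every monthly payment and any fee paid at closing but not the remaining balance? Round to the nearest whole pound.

£36,513

Monthly rate = 8.25%/12 = 0.0068750; payment = 122,000 × 0.0068750 / (1 − (1+0.0068750)^−48) = £2,992.71.
Total outlay = 12 × £2,992.71 + £600.00 = £36,512.52.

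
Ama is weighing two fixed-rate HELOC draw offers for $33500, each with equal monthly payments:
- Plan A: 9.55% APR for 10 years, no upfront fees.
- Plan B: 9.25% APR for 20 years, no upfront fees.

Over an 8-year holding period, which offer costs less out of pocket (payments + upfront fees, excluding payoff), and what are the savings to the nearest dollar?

Plan A: monthly rate = 9.55%/12 = 0.0079583; payment = 33,500 × 0.0079583 / (1 − (1+0.0079583)^−120) = $434.40.
Plan B: monthly rate = 9.25%/12 = 0.0077083; payment = 33,500 × 0.0077083 / (1 − (1+0.0077083)^−240) = $306.82.
Over 96 months: Plan A costs 96 × $434.40 = $41,702.40; Plan B costs 96 × $306.82 = $29,454.72.
Plan B is cheaper by $41,702.40 − $29,454.72 = $12,247.68.

Plan B by $12,248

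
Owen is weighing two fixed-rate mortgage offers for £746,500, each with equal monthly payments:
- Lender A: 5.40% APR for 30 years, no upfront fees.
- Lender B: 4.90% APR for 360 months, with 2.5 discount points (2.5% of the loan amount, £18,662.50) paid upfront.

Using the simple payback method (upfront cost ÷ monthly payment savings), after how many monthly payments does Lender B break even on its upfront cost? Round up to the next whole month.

82 months

Lender A: at 5.40% the monthly rate is 0.0045000, so the payment is 746,500 × 0.0045000 / (1 − 1.0045000^−360) = £4,191.83.
Lender B: monthly rate = 4.9%/12 = 0.0040833; payment = 746,500 × 0.0040833 / (1 − (1+0.0040833)^−360) = £3,961.87.
Monthly savings = £4,191.83 − £3,961.87 = £229.96.
Break-even = £18,662.50 / £229.96 = 81.16 → 82 months.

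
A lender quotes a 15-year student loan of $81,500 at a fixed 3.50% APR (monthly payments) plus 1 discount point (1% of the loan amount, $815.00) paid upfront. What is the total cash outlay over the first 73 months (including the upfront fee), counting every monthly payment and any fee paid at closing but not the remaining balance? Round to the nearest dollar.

$43,347

At 3.50% the monthly rate is 0.0029167, so the payment is 81,500 × 0.0029167 / (1 − 1.0029167^−180) = $582.63.
Total outlay = 73 × $582.63 + $815.00 = $43,346.99.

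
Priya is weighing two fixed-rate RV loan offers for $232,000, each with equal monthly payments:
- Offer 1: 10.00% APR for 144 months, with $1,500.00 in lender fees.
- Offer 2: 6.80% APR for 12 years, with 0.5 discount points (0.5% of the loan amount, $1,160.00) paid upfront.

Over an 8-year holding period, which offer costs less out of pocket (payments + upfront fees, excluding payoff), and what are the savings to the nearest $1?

Offer 2 by $39,834

Offer 1: monthly rate = 10%/12 = 0.0083333; payment = 232,000 × 0.0083333 / (1 − (1+0.0083333)^−144) = $2,772.58.
Offer 2: at 6.80% the monthly rate is 0.0056667, so the payment is 232,000 × 0.0056667 / (1 − 1.0056667^−144) = $2,361.18.
Over 96 months: Offer 1 costs 96 × $2,772.58 + $1,500.00 = $267,667.68; Offer 2 costs 96 × $2,361.18 + $1,160.00 = $227,833.28.
Offer 2 is cheaper by $267,667.68 − $227,833.28 = $39,834.40.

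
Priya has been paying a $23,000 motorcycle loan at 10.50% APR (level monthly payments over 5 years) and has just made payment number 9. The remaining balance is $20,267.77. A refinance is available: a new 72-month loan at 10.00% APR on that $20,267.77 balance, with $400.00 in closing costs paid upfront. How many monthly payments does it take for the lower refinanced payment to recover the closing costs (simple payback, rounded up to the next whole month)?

4 months

Current payment = 23,000 × 10.5%/12 / (1 − (1+0.0087500)^−60) = $494.36.
Refinanced payment = 20,267.77 × 0.0083333 / (1 − (1+0.0083333)^−72) = $375.48.
Monthly savings = $494.36 − $375.48 = $118.88.
Break-even = $400.00 / $118.88 = 3.36 → 4 months.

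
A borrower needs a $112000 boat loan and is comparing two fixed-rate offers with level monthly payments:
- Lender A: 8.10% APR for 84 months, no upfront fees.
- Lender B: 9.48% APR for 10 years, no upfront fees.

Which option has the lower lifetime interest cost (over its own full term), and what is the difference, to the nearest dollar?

Lender A by $26,659

Lender A: at 8.10% the monthly rate is 0.0067500, so the payment is 112,000 × 0.0067500 / (1 − 1.0067500^−84) = $1,751.24.
Total interest on Lender A = 84 × $1,751.24 − $112,000 = $35,104.16.
Lender B: monthly rate = 9.48%/12 = 0.0079000; payment = 112,000 × 0.0079000 / (1 − (1+0.0079000)^−120) = $1,448.03.
Total interest on Lender B = 120 × $1,448.03 − $112,000 = $61,763.60.
Lender A is lower by $26,659.44.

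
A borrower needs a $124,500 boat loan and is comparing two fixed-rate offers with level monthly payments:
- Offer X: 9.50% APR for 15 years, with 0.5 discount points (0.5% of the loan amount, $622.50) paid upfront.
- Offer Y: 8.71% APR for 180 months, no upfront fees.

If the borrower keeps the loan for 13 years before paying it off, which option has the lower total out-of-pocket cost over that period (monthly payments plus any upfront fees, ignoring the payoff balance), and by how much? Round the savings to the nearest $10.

Offer X: at 9.50% the monthly rate is 0.0079167, so the payment is 124,500 × 0.0079167 / (1 − 1.0079167^−180) = $1,300.06.
Offer Y: monthly rate = 8.71%/12 = 0.0072583; payment = 124,500 × 0.0072583 / (1 − (1+0.0072583)^−180) = $1,241.37.
Over 156 months: Offer X costs 156 × $1,300.06 + $622.50 = $203,431.86; Offer Y costs 156 × $1,241.37 = $193,653.72.
Offer Y is cheaper by $203,431.86 − $193,653.72 = $9,778.14.

Offer Y by $9,780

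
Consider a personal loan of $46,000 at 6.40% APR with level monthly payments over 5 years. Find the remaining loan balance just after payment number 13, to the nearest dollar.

With monthly rate i = 6.4%/12 = 0.0053333, the balance after k of n payments is P · [(1+i)^n − (1+i)^k] / [(1+i)^n − 1].
(1+0.0053333)^60 = 1.37595727 and (1+0.0053333)^13 = 1.07159597, so the balance is 46,000 × (1.37595727 − 1.07159597) / (1.37595727 − 1) = $37,239.92.

$37,240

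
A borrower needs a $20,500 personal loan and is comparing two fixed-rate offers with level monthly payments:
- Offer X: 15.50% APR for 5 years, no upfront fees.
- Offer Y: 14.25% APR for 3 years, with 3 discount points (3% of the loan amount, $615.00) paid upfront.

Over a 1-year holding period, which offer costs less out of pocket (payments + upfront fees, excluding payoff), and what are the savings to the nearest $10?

Offer X by $3,140

Offer X: monthly rate = 15.5%/12 = 0.0129167; payment = 20,500 × 0.0129167 / (1 − (1+0.0129167)^−60) = $493.09.
Offer Y: at 14.25% the monthly rate is 0.0118750, so the payment is 20,500 × 0.0118750 / (1 − 1.0118750^−36) = $703.13.
Over 12 months: Offer X costs 12 × $493.09 = $5,917.08; Offer Y costs 12 × $703.13 + $615.00 = $9,052.56.
Offer X is cheaper by $9,052.56 − $5,917.08 = $3,135.48.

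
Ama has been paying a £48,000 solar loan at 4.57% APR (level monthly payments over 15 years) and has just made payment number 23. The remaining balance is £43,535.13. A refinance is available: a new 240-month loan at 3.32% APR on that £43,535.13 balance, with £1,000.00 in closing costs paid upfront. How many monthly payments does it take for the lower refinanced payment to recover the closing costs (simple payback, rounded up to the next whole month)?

Current payment = 48,000 × 4.57%/12 / (1 − (1+0.0038083)^−180) = £368.92.
Refinanced payment = 43,535.13 × 0.0027667 / (1 − (1+0.0027667)^−240) = £248.48.
Monthly savings = £368.92 − £248.48 = £120.44.
Break-even = £1,000.00 / £120.44 = 8.30 → 9 months.

9 months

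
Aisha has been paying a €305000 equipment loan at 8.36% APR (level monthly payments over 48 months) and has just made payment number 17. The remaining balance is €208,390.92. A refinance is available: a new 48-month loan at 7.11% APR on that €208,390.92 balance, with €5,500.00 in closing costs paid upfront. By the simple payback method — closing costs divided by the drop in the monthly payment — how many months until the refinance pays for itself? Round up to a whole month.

Current payment = 305,000 × 8.36%/12 / (1 − (1+0.0069667)^−48) = €7,497.59.
Refinanced payment = 208,390.92 × 0.0059250 / (1 − (1+0.0059250)^−48) = €5,000.82.
Monthly savings = €7,497.59 − €5,000.82 = €2,496.77.
Break-even = €5,500.00 / €2,496.77 = 2.20 → 3 months.

3 months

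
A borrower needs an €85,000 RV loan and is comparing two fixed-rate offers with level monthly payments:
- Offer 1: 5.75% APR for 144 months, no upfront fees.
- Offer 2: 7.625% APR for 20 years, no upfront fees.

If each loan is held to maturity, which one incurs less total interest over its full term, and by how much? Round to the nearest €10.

Offer 1: at 5.75% the monthly rate is 0.0047917, so the payment is 85,000 × 0.0047917 / (1 − 1.0047917^−144) = €818.52.
Total interest on Offer 1 = 144 × €818.52 − €85,000 = €32,866.88.
Offer 2: at 7.625% the monthly rate is 0.0063542, so the payment is 85,000 × 0.0063542 / (1 − 1.0063542^−240) = €691.27.
Total interest on Offer 2 = 240 × €691.27 − €85,000 = €80,904.80.
Offer 1 is lower by €48,037.92.

Offer 1 by €48,040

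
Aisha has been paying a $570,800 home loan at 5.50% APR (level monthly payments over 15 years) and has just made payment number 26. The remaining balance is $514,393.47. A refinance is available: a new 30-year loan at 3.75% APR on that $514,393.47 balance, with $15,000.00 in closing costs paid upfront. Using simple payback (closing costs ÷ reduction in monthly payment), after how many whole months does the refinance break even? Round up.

Current payment = 570,800 × 5.5%/12 / (1 − (1+0.0045833)^−180) = $4,663.91.
Refinanced payment = 514,393.47 × 0.0031250 / (1 − (1+0.0031250)^−360) = $2,382.24.
Monthly savings = $4,663.91 − $2,382.24 = $2,281.67.
Break-even = $15,000.00 / $2,281.67 = 6.57 → 7 months.

7 months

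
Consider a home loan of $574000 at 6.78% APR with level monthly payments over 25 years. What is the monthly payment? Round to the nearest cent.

At 6.78% the monthly rate is 0.0056500, so the payment is 574,000 × 0.0056500 / (1 − 1.0056500^−300) = $3,976.71.

$3,976.71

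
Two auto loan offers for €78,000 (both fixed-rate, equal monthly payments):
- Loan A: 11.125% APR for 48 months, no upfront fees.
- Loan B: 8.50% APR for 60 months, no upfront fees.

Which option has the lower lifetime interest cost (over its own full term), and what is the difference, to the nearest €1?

Loan B by €976

Loan A: monthly rate = 11.125%/12 = 0.0092708; payment = 78,000 × 0.0092708 / (1 − (1+0.0092708)^−48) = €2,020.69.
Total interest on Loan A = 48 × €2,020.69 − €78,000 = €18,993.12.
Loan B: at 8.50% the monthly rate is 0.0070833, so the payment is 78,000 × 0.0070833 / (1 − 1.0070833^−60) = €1,600.29.
Total interest on Loan B = 60 × €1,600.29 − €78,000 = €18,017.40.
Loan B is lower by €975.72.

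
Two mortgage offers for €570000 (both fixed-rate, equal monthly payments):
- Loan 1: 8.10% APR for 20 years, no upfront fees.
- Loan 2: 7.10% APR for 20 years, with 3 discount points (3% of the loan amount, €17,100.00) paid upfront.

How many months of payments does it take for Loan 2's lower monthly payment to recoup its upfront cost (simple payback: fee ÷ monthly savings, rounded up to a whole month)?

49 months

Loan 1: monthly rate = 8.1%/12 = 0.0067500; payment = 570,000 × 0.0067500 / (1 − (1+0.0067500)^−240) = €4,803.24.
Loan 2: monthly rate = 7.1%/12 = 0.0059167; payment = 570,000 × 0.0059167 / (1 − (1+0.0059167)^−240) = €4,453.48.
Monthly savings = €4,803.24 − €4,453.48 = €349.76.
Break-even = €17,100.00 / €349.76 = 48.89 → 49 months.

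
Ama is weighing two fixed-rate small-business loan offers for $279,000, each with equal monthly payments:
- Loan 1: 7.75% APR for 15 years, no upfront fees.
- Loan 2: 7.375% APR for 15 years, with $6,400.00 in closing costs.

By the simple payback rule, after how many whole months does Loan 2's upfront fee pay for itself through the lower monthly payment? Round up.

108 months

Loan 1: at 7.75% the monthly rate is 0.0064583, so the payment is 279,000 × 0.0064583 / (1 − 1.0064583^−180) = $2,626.16.
Loan 2: at 7.375% the monthly rate is 0.0061458, so the payment is 279,000 × 0.0061458 / (1 − 1.0061458^−180) = $2,566.59.
Monthly savings = $2,626.16 − $2,566.59 = $59.57.
Break-even = $6,400.00 / $59.57 = 107.44 → 108 months.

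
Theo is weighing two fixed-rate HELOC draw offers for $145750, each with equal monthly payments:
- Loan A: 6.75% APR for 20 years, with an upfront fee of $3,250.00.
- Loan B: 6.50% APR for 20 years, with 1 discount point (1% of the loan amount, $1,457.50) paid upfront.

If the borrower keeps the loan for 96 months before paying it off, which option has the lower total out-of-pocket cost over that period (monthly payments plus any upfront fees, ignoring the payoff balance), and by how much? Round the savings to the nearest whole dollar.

Loan A: at 6.75% the monthly rate is 0.0056250, so the payment is 145,750 × 0.0056250 / (1 − 1.0056250^−240) = $1,108.23.
Loan B: at 6.50% the monthly rate is 0.0054167, so the payment is 145,750 × 0.0054167 / (1 − 1.0054167^−240) = $1,086.67.
Over 96 months: Loan A costs 96 × $1,108.23 + $3,250.00 = $109,640.08; Loan B costs 96 × $1,086.67 + $1,457.50 = $105,777.82.
Loan B is cheaper by $109,640.08 − $105,777.82 = $3,862.26.

Loan B by $3,862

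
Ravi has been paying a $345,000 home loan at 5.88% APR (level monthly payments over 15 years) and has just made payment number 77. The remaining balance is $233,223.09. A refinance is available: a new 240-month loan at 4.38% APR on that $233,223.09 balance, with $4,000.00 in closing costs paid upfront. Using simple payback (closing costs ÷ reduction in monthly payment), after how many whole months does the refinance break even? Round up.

3 months

Current payment = 345,000 × 5.88%/12 / (1 − (1+0.0049000)^−180) = $2,888.99.
Refinanced payment = 233,223.09 × 0.0036500 / (1 − (1+0.0036500)^−240) = $1,460.42.
Monthly savings = $2,888.99 − $1,460.42 = $1,428.57.
Break-even = $4,000.00 / $1,428.57 = 2.80 → 3 months.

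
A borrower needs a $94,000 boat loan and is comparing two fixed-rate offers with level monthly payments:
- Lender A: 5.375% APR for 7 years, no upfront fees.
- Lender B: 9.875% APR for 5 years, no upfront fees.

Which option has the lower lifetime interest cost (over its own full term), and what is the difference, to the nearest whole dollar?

Lender A: monthly rate = 5.375%/12 = 0.0044792; payment = 94,000 × 0.0044792 / (1 − (1+0.0044792)^−84) = $1,345.21.
Total interest on Lender A = 84 × $1,345.21 − $94,000 = $18,997.64.
Lender B: monthly rate = 9.875%/12 = 0.0082292; payment = 94,000 × 0.0082292 / (1 − (1+0.0082292)^−60) = $1,991.45.
Total interest on Lender B = 60 × $1,991.45 − $94,000 = $25,487.00.
Lender A is lower by $6,489.36.

Lender A by $6,489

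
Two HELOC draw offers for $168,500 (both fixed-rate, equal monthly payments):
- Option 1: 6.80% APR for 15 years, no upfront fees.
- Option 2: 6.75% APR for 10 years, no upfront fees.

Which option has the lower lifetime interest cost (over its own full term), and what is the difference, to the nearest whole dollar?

Option 1: monthly rate = 6.8%/12 = 0.0056667; payment = 168,500 × 0.0056667 / (1 − (1+0.0056667)^−180) = $1,495.75.
Total interest on Option 1 = 180 × $1,495.75 − $168,500 = $100,735.00.
Option 2: monthly rate = 6.75%/12 = 0.0056250; payment = 168,500 × 0.0056250 / (1 − (1+0.0056250)^−120) = $1,934.79.
Total interest on Option 2 = 120 × $1,934.79 − $168,500 = $63,674.80.
Option 2 is lower by $37,060.20.

Option 2 by $37,060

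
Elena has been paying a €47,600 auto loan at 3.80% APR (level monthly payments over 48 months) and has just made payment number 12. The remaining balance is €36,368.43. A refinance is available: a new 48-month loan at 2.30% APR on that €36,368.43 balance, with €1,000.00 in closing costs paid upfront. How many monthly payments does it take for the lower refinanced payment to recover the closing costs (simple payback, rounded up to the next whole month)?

4 months

Current payment = 47,600 × 3.8%/12 / (1 − (1+0.0031667)^−48) = €1,070.51.
Refinanced payment = 36,368.43 × 0.0019167 / (1 − (1+0.0019167)^−48) = €793.79.
Monthly savings = €1,070.51 − €793.79 = €276.72.
Break-even = €1,000.00 / €276.72 = 3.61 → 4 months.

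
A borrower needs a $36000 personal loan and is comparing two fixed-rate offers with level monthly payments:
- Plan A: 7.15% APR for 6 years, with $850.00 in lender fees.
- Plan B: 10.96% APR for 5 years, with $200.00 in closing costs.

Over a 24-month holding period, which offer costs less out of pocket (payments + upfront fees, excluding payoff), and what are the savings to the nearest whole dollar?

Plan A: monthly rate = 7.15%/12 = 0.0059583; payment = 36,000 × 0.0059583 / (1 − (1+0.0059583)^−72) = $616.36.
Plan B: at 10.96% the monthly rate is 0.0091333, so the payment is 36,000 × 0.0091333 / (1 − 1.0091333^−60) = $782.01.
Over 24 months: Plan A costs 24 × $616.36 + $850.00 = $15,642.64; Plan B costs 24 × $782.01 + $200.00 = $18,968.24.
Plan A is cheaper by $18,968.24 − $15,642.64 = $3,325.60.

Plan A by $3,326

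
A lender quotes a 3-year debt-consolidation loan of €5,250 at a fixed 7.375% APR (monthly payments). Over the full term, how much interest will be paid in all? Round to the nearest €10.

€620

Monthly rate = 7.375%/12 = 0.0061458; payment = 5,250 × 0.0061458 / (1 − (1+0.0061458)^−36) = €163.01.
Total paid = 36 × €163.01 = €5,868.36; interest = €5,868.36 − €5,250 = €618.36.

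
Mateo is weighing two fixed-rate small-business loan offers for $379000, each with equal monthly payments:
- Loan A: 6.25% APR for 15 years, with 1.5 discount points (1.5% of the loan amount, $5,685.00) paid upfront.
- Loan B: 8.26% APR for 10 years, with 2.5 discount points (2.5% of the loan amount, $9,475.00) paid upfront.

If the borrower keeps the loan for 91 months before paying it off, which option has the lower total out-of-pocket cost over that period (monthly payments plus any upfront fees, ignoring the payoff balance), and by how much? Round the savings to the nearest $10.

Loan A by $131,270

Loan A: monthly rate = 6.25%/12 = 0.0052083; payment = 379,000 × 0.0052083 / (1 − (1+0.0052083)^−180) = $3,249.63.
Loan B: at 8.26% the monthly rate is 0.0068833, so the payment is 379,000 × 0.0068833 / (1 − 1.0068833^−120) = $4,650.55.
Over 91 months: Loan A costs 91 × $3,249.63 + $5,685.00 = $301,401.33; Loan B costs 91 × $4,650.55 + $9,475.00 = $432,675.05.
Loan A is cheaper by $432,675.05 − $301,401.33 = $131,273.72.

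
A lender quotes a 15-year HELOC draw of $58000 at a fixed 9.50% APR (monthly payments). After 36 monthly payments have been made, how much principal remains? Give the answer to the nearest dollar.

With monthly rate i = 9.5%/12 = 0.0079167, the balance after k of n payments is P · [(1+i)^n − (1+i)^k] / [(1+i)^n − 1].
(1+0.0079167)^180 = 4.13459330 and (1+0.0079167)^36 = 1.32827060, so the balance is 58,000 × (4.13459330 − 1.32827060) / (4.13459330 − 1) = $51,925.94.

$51,926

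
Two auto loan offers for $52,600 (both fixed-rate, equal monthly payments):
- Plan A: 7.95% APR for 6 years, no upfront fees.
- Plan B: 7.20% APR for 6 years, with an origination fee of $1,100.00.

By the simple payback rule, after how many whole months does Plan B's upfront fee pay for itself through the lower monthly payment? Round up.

Plan A: monthly rate = 7.95%/12 = 0.0066250; payment = 52,600 × 0.0066250 / (1 − (1+0.0066250)^−72) = $920.96.
Plan B: monthly rate = 7.2%/12 = 0.0060000; payment = 52,600 × 0.0060000 / (1 − (1+0.0060000)^−72) = $901.84.
Monthly savings = $920.96 − $901.84 = $19.12.
Break-even = $1,100.00 / $19.12 = 57.53 → 58 months.

58 months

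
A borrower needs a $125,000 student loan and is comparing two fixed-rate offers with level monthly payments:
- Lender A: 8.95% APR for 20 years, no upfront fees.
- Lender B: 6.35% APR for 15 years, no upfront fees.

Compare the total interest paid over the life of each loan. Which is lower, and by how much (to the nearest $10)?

Lender B by $74,810

Lender A: monthly rate = 8.95%/12 = 0.0074583; payment = 125,000 × 0.0074583 / (1 − (1+0.0074583)^−240) = $1,120.64.
Total interest on Lender A = 240 × $1,120.64 − $125,000 = $143,953.60.
Lender B: monthly rate = 6.35%/12 = 0.0052917; payment = 125,000 × 0.0052917 / (1 − (1+0.0052917)^−180) = $1,078.60.
Total interest on Lender B = 180 × $1,078.60 − $125,000 = $69,148.00.
Lender B is lower by $74,805.60.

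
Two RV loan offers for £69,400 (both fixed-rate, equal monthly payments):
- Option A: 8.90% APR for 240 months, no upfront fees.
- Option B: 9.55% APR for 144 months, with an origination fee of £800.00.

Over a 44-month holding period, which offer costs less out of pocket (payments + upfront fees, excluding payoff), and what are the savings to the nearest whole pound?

Option A by £9,226

Option A: at 8.90% the monthly rate is 0.0074167, so the payment is 69,400 × 0.0074167 / (1 − 1.0074167^−240) = £619.95.
Option B: at 9.55% the monthly rate is 0.0079583, so the payment is 69,400 × 0.0079583 / (1 − 1.0079583^−144) = £811.44.
Over 44 months: Option A costs 44 × £619.95 = £27,277.80; Option B costs 44 × £811.44 + £800.00 = £36,503.36.
Option A is cheaper by £36,503.36 − £27,277.80 = £9,225.56.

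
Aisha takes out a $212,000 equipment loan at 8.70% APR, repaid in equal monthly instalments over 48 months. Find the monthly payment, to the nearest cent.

Monthly rate = 8.7%/12 = 0.0072500; payment = 212,000 × 0.0072500 / (1 − (1+0.0072500)^−48) = $5,245.48.

$5,245.48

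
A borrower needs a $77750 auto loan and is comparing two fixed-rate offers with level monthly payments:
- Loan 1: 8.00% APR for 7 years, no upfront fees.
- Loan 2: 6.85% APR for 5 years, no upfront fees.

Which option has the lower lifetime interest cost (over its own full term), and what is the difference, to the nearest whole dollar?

Loan 1: monthly rate = 8%/12 = 0.0066667; payment = 77,750 × 0.0066667 / (1 − (1+0.0066667)^−84) = $1,211.83.
Total interest on Loan 1 = 84 × $1,211.83 − $77,750 = $24,043.72.
Loan 2: at 6.85% the monthly rate is 0.0057083, so the payment is 77,750 × 0.0057083 / (1 − 1.0057083^−60) = $1,534.05.
Total interest on Loan 2 = 60 × $1,534.05 − $77,750 = $14,293.00.
Loan 2 is lower by $9,750.72.

Loan 2 by $9,751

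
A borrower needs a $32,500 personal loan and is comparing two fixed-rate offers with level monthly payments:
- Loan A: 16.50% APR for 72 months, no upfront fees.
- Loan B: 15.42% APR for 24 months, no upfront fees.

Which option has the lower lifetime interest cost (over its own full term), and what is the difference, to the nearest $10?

Loan B by $13,430

Loan A: monthly rate = 16.5%/12 = 0.0137500; payment = 32,500 × 0.0137500 / (1 − (1+0.0137500)^−72) = $713.96.
Total interest on Loan A = 72 × $713.96 − $32,500 = $18,905.12.
Loan B: at 15.42% the monthly rate is 0.0128500, so the payment is 32,500 × 0.0128500 / (1 − 1.0128500^−24) = $1,582.31.
Total interest on Loan B = 24 × $1,582.31 − $32,500 = $5,475.44.
Loan B is lower by $13,429.68.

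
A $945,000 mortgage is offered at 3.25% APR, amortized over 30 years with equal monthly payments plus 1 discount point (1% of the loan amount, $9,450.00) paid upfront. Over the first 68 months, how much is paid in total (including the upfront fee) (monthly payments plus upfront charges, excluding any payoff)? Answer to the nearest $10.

At 3.25% the monthly rate is 0.0027083, so the payment is 945,000 × 0.0027083 / (1 − 1.0027083^−360) = $4,112.70.
Total outlay = 68 × $4,112.70 + $9,450.00 = $289,113.60.

$289,110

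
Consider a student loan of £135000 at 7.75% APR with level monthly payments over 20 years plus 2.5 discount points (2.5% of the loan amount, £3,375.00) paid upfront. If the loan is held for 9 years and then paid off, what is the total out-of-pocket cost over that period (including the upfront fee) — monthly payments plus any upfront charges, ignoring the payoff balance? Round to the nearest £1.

£123,069

At 7.75% the monthly rate is 0.0064583, so the payment is 135,000 × 0.0064583 / (1 − 1.0064583^−240) = £1,108.28.
Total outlay = 108 × £1,108.28 + £3,375.00 = £123,069.24.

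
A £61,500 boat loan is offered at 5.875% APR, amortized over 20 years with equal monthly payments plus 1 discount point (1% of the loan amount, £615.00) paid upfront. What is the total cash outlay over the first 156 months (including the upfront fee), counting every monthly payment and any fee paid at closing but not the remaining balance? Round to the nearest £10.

£68,660

At 5.875% the monthly rate is 0.0048958, so the payment is 61,500 × 0.0048958 / (1 − 1.0048958^−240) = £436.18.
Total outlay = 156 × £436.18 + £615.00 = £68,659.08.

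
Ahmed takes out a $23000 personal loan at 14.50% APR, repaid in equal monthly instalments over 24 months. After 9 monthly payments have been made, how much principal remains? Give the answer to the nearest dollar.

$15,141

With monthly rate i = 14.5%/12 = 0.0120833, the balance after k of n payments is P · [(1+i)^n − (1+i)^k] / [(1+i)^n − 1].
(1+0.0120833)^24 = 1.33410667 and (1+0.0120833)^9 = 1.11415717, so the balance is 23,000 × (1.33410667 − 1.11415717) / (1.33410667 − 1) = $15,141.39.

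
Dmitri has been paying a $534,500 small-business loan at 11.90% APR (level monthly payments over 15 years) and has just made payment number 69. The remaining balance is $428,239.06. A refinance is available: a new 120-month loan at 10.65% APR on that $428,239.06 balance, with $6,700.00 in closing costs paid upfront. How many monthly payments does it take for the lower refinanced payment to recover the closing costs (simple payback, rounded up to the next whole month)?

Current payment = 534,500 × 11.9%/12 / (1 − (1+0.0099167)^−180) = $6,380.55.
Refinanced payment = 428,239.06 × 0.0088750 / (1 − (1+0.0088750)^−120) = $5,814.47.
Monthly savings = $6,380.55 − $5,814.47 = $566.08.
Break-even = $6,700.00 / $566.08 = 11.84 → 12 months.

12 months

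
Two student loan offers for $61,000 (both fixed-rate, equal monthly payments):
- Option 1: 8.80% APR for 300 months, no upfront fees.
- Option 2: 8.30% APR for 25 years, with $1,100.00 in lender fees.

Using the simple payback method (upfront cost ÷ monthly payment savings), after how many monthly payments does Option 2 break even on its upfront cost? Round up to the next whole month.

54 months

Option 1: at 8.80% the monthly rate is 0.0073333, so the payment is 61,000 × 0.0073333 / (1 − 1.0073333^−300) = $503.58.
Option 2: at 8.30% the monthly rate is 0.0069167, so the payment is 61,000 × 0.0069167 / (1 − 1.0069167^−300) = $482.99.
Monthly savings = $503.58 − $482.99 = $20.59.
Break-even = $1,100.00 / $20.59 = 53.42 → 54 months.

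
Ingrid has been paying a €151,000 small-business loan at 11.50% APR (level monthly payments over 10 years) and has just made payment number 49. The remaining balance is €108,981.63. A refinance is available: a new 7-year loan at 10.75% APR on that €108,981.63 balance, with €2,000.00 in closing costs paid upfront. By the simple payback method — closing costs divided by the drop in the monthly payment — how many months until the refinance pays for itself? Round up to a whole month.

Current payment = 151,000 × 11.5%/12 / (1 − (1+0.0095833)^−120) = €2,122.99.
Refinanced payment = 108,981.63 × 0.0089583 / (1 − (1+0.0089583)^−84) = €1,851.74.
Monthly savings = €2,122.99 − €1,851.74 = €271.25.
Break-even = €2,000.00 / €271.25 = 7.37 → 8 months.

8 months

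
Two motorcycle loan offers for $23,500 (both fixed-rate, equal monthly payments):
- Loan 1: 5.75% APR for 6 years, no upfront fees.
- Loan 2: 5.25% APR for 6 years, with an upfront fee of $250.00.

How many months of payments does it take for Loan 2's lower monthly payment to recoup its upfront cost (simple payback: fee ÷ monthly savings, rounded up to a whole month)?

Loan 1: at 5.75% the monthly rate is 0.0047917, so the payment is 23,500 × 0.0047917 / (1 − 1.0047917^−72) = $386.70.
Loan 2: at 5.25% the monthly rate is 0.0043750, so the payment is 23,500 × 0.0043750 / (1 − 1.0043750^−72) = $381.20.
Monthly savings = $386.70 − $381.20 = $5.50.
Break-even = $250.00 / $5.50 = 45.45 → 46 months.

46 months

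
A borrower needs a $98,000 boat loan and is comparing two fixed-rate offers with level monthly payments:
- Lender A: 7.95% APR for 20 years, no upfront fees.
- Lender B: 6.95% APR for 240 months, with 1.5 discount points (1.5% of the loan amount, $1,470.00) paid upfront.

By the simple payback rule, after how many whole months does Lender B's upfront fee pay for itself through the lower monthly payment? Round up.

25 months

Lender A: monthly rate = 7.95%/12 = 0.0066250; payment = 98,000 × 0.0066250 / (1 − (1+0.0066250)^−240) = $816.66.
Lender B: monthly rate = 6.95%/12 = 0.0057917; payment = 98,000 × 0.0057917 / (1 − (1+0.0057917)^−240) = $756.85.
Monthly savings = $816.66 − $756.85 = $59.81.
Break-even = $1,470.00 / $59.81 = 24.58 → 25 months.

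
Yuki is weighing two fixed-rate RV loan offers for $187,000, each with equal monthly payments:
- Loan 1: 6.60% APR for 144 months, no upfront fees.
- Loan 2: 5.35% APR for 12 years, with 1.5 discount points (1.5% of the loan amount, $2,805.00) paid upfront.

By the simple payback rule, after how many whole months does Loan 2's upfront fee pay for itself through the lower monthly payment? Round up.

Loan 1: at 6.60% the monthly rate is 0.0055000, so the payment is 187,000 × 0.0055000 / (1 − 1.0055000^−144) = $1,883.43.
Loan 2: at 5.35% the monthly rate is 0.0044583, so the payment is 187,000 × 0.0044583 / (1 − 1.0044583^−144) = $1,762.56.
Monthly savings = $1,883.43 − $1,762.56 = $120.87.
Break-even = $2,805.00 / $120.87 = 23.21 → 24 months.

24 months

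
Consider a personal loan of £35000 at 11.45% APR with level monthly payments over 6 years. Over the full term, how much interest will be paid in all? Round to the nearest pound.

£13,549

At 11.45% the monthly rate is 0.0095417, so the payment is 35,000 × 0.0095417 / (1 − 1.0095417^−72) = £674.29.
Total paid = 72 × £674.29 = £48,548.88; interest = £48,548.88 − £35,000 = £13,548.88.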